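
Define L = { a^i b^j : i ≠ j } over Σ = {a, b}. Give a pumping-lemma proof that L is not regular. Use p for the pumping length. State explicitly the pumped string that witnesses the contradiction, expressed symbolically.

a^{p+p!} b^{p+p!}

Assume L is regular; let p be its pumping constant.
Choose w = a^p b^{p+p!}. Since p ≠ p+p!, w ∈ L; and |w| ≥ p.
Write w = xyz as guaranteed by the lemma, with |xy| ≤ p and |y| ≥ 1.
Because |xy| ≤ p and w begins with p copies of a, we have y = a^k with 1 ≤ k ≤ p.
Since 1 ≤ k ≤ p, k divides p!; set t = 1 + p!/k. Then xy^t z has p + (p!/k)·k = p + p! copies of a. Now the a-count equals the b-count, so i ≠ j fails. So xy^t z = a^{p+p!} b^{p+p!} ∉ L.
This is a contradiction; hence L is not regular.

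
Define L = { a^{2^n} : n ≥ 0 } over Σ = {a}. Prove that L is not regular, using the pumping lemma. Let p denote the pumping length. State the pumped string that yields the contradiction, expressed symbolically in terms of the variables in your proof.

a^{2^p+k}

Suppose for contradiction that L is regular, and let p be the pumping length.
Take w = a^{2^p} ∈ L with |w| = 2^p ≥ p.
By the pumping lemma, w = xyz with |xy| ≤ p and y is nonempty.
Then y = a^k for some k with 1 ≤ k ≤ p.
Pump with i = 2: xy^2z = a^{2^p+k}. Since 1 ≤ k ≤ p < 2^p, we have 2^p < 2^p+k < 2^{p+1}, so 2^p+k is not a power of 2. So xy^2z ∉ L.
This is a contradiction; hence L is not regular.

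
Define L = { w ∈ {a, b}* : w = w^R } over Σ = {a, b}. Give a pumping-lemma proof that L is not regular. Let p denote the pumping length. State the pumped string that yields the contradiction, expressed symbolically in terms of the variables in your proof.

a^{p+k} b a^p

Suppose for contradiction that L is regular, and let p be the pumping length.
Take w = a^p b a^p, a palindrome of length 2p+1 ≥ p.
Write w = xyz as guaranteed by the lemma, with |xy| ≤ p and |y| ≥ 1.
Since the first p symbols of w are all a's and |xy| ≤ p, y lies entirely in the leading a-block: y = a^k for some k with 1 ≤ k ≤ p.
Pump with i = 2: xy^2z = a^{p+k} b a^p. Its reverse is a^p b a^{p+k}, which differs from xy^2z since k ≥ 1. So xy^2z is not a palindrome and xy^2z ∉ L.
This is a contradiction; hence L is not regular.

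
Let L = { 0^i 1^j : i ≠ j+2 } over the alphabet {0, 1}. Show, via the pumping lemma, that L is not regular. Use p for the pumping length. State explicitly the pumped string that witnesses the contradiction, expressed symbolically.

Assume L is regular. Let p be the pumping length given by the pumping lemma.
Choose w = 0^p 1^{p+p!-2}. Since p ≠ (p+p!-2)+2 = p+p!, w ∈ L; and |w| ≥ p.
By the pumping lemma, w = xyz with |xy| ≤ p and y is nonempty.
Since the first p symbols of w are all 0's and |xy| ≤ p, y lies entirely in the leading 0-block: y = 0^k for some k with 1 ≤ k ≤ p.
Since 1 ≤ k ≤ p, k divides p!; set t = 1 + p!/k. Then xy^t z has p + (p!/k)·k = p + p! copies of 0. Now the 0-count is p+p! and (1-count)+2 = (p+p!-2)+2 = p+p!, so i ≠ j+2 fails. So xy^t z = 0^{p+p!} 1^{p+p!-2} ∉ L.
Contradiction. Therefore L is not regular.

0^{p+p!} 1^{p+p!-2}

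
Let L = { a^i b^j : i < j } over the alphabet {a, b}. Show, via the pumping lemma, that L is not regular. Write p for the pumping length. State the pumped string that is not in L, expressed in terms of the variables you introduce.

Suppose for contradiction that L is regular, and let p be the pumping length.
Choose w = a^p b^{p+1} ∈ L, with |w| = 2p+1 ≥ p.
By the pumping lemma, w = xyz with |xy| ≤ p and |y| ≥ 1.
Since the first p symbols of w are all a's and |xy| ≤ p, y lies entirely in the leading a-block: y = a^k for some k with 1 ≤ k ≤ p.
Consider xy^2z = a^{p+k} b^{p+1}. Since k ≥ 1, the a-count p+k is at least p+1, so i < j fails; thus xy^2z ∉ L.
Contradiction. Therefore L is not regular.

a^{p+k} b^{p+1}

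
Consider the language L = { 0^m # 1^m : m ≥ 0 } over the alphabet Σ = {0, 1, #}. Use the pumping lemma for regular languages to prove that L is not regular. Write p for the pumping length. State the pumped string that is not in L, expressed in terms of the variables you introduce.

Toward a contradiction, assume L is regular with pumping length p.
Take w = 0^p # 1^p ∈ L with |w| = 2p+1 ≥ p.
The pumping lemma gives a decomposition w = xyz where |xy| ≤ p and y is nonempty.
Since the first p symbols of w are all 0's and |xy| ≤ p, y lies entirely in the leading 0-block: y = 0^k for some k with 1 ≤ k ≤ p.
Pump with i = 2: xy^2z = 0^{p+k} # 1^p, which would require p+k = p. But k ≥ 1, so xy^2z ∉ L.
This is a contradiction; hence L is not regular.

0^{p+k} # 1^p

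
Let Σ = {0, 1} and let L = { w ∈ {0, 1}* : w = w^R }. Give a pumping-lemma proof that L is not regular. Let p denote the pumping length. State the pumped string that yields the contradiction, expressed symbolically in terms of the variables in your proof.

0^{p+k} 1 0^p

Assume L is regular. Let p be the pumping length given by the pumping lemma.
Take w = 0^p 1 0^p, a palindrome of length 2p+1 ≥ p.
Write w = xyz as guaranteed by the lemma, with |xy| ≤ p and |y| > 0.
Because |xy| ≤ p and w begins with p copies of 0, we have y = 0^k with 1 ≤ k ≤ p.
Pump with i = 2: xy^2z = 0^{p+k} 1 0^p. Its reverse is 0^p 1 0^{p+k}, which differs from xy^2z since k ≥ 1. So xy^2z is not a palindrome and xy^2z ∉ L.
Contradiction. Therefore L is not regular.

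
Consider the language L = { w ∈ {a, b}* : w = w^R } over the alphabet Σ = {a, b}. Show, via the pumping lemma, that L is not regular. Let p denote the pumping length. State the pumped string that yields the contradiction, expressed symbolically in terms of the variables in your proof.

Suppose for contradiction that L is regular, and let p be the pumping length.
Take w = a^p b a^p, a palindrome of length 2p+1 ≥ p.
Write w = xyz as guaranteed by the lemma, with |xy| ≤ p and |y| > 0.
The first p characters of w are a's, so xy (and hence y) consists only of a's. Write y = a^k, 1 ≤ k ≤ p.
Pump with i = 2: xy^2z = a^{p+k} b a^p. Its reverse is a^p b a^{p+k}, which differs from xy^2z since k ≥ 1. So xy^2z is not a palindrome and xy^2z ∉ L.
This contradicts the pumping lemma, so L is not regular.

a^{p+k} b a^p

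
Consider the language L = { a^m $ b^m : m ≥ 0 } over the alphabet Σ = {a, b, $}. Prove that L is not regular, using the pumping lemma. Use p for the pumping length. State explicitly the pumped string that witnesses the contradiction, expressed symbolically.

a^{p+k} $ b^p

Toward a contradiction, assume L is regular with pumping length p.
Take w = a^p $ b^p ∈ L with |w| = 2p+1 ≥ p.
Write w = xyz as guaranteed by the lemma, with |xy| ≤ p and y is nonempty.
Because |xy| ≤ p and w begins with p copies of a, we have y = a^k with 1 ≤ k ≤ p.
Pump with i = 2: xy^2z = a^{p+k} $ b^p, which would require p+k = p. But k ≥ 1, so xy^2z ∉ L.
This contradicts the pumping lemma, so L is not regular.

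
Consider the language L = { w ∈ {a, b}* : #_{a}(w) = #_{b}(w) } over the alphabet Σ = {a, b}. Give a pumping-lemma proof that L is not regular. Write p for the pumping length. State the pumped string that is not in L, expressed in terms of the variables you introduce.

Suppose for contradiction that L is regular, and let p be the pumping length.
Choose w = a^p b^p ∈ L with |w| = 2p ≥ p.
The pumping lemma gives a decomposition w = xyz where |xy| ≤ p and |y| > 0.
Because |xy| ≤ p and w begins with p copies of a, we have y = a^k with 1 ≤ k ≤ p.
Pump with i = 2: xy^2z = a^{p+k} b^p has p+k occurrences of a but only p of b. Since k ≥ 1 the counts differ, so xy^2z ∉ L.
This contradicts the pumping lemma, so L is not regular.

a^{p+k} b^p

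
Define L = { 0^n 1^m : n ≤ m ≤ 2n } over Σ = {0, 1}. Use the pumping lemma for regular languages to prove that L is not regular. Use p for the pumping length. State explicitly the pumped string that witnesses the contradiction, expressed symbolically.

Suppose for contradiction that L is regular, and let p be the pumping length.
Take w = 0^p 1^p ∈ L (since p ≤ p ≤ 2p), with |w| = 2p ≥ p.
Write w = xyz as guaranteed by the lemma, with |xy| ≤ p and y is nonempty.
The first p characters of w are 0's, so xy (and hence y) consists only of 0's. Write y = 0^k, 1 ≤ k ≤ p.
Pump with i = 2: xy^2z = 0^{p+k} 1^p. Now n = p+k > p = m, so the condition n ≤ m fails. Thus xy^2z ∉ L.
This is a contradiction; hence L is not regular.

0^{p+k} 1^p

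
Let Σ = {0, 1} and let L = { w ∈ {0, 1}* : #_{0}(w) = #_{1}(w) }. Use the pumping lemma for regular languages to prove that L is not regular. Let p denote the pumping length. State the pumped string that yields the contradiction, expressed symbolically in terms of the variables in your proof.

0^{p+k} 1^p

Assume L is regular. Let p be the pumping length given by the pumping lemma.
Choose w = 0^p 1^p ∈ L with |w| = 2p ≥ p.
Write w = xyz as guaranteed by the lemma, with |xy| ≤ p and y is nonempty.
Since the first p symbols of w are all 0's and |xy| ≤ p, y lies entirely in the leading 0-block: y = 0^k for some k with 1 ≤ k ≤ p.
Pump with i = 2: xy^2z = 0^{p+k} 1^p has p+k occurrences of 0 but only p of 1. Since k ≥ 1 the counts differ, so xy^2z ∉ L.
Contradiction. Therefore L is not regular.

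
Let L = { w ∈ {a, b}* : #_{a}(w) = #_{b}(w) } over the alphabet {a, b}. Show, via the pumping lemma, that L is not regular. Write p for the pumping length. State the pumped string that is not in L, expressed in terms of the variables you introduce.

a^{p+k} b^p

Assume L is regular. Let p be the pumping length given by the pumping lemma.
Choose w = a^p b^p ∈ L with |w| = 2p ≥ p.
The pumping lemma gives a decomposition w = xyz where |xy| ≤ p and |y| ≥ 1.
The first p characters of w are a's, so xy (and hence y) consists only of a's. Write y = a^k, 1 ≤ k ≤ p.
Pump with i = 2: xy^2z = a^{p+k} b^p has p+k occurrences of a but only p of b. Since k ≥ 1 the counts differ, so xy^2z ∉ L.
Contradiction. Therefore L is not regular.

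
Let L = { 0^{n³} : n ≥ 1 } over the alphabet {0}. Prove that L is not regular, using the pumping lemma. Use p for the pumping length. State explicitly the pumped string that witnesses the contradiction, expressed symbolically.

Assume L is regular. Let p be the pumping length given by the pumping lemma.
Take w = 0^{p³} ∈ L with |w| = p³ ≥ p.
The pumping lemma gives a decomposition w = xyz where |xy| ≤ p and |y| > 0.
Then y = 0^k for some k with 1 ≤ k ≤ p.
Pump with i = 2: xy^2z = 0^{p³+k}. Since 1 ≤ k ≤ p, p³ < p³+k ≤ p³+p < p³+3p²+3p+1 = (p+1)³, so p³+k is not a perfect cube. So xy^2z ∉ L.
This is a contradiction; hence L is not regular.

0^{p³+k}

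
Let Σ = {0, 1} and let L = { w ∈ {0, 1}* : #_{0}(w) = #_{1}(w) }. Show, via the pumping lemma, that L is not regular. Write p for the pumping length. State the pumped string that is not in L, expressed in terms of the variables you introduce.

0^{p+k} 1^p

Toward a contradiction, assume L is regular with pumping length p.
Choose w = 0^p 1^p ∈ L with |w| = 2p ≥ p.
Write w = xyz as guaranteed by the lemma, with |xy| ≤ p and y is nonempty.
The first p characters of w are 0's, so xy (and hence y) consists only of 0's. Write y = 0^k, 1 ≤ k ≤ p.
Pump with i = 2: xy^2z = 0^{p+k} 1^p has p+k occurrences of 0 but only p of 1. Since k ≥ 1 the counts differ, so xy^2z ∉ L.
This contradicts the pumping lemma, so L is not regular.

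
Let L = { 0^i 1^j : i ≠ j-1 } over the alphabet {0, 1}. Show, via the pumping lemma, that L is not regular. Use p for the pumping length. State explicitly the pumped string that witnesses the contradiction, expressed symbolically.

0^{p+p!} 1^{p+p!+1}

Toward a contradiction, assume L is regular with pumping length p.
Choose w = 0^p 1^{p+p!+1}. Since p ≠ (p+p!+1)-1 = p+p!, w ∈ L; and |w| ≥ p.
Write w = xyz as guaranteed by the lemma, with |xy| ≤ p and y is nonempty.
The first p characters of w are 0's, so xy (and hence y) consists only of 0's. Write y = 0^k, 1 ≤ k ≤ p.
Since 1 ≤ k ≤ p, k divides p!; set t = 1 + p!/k. Then xy^t z has p + (p!/k)·k = p + p! copies of 0. Now the 0-count is p+p! and (1-count)-1 = (p+p!+1)-1 = p+p!, so i ≠ j-1 fails. So xy^t z = 0^{p+p!} 1^{p+p!+1} ∉ L.
This contradicts the pumping lemma, so L is not regular.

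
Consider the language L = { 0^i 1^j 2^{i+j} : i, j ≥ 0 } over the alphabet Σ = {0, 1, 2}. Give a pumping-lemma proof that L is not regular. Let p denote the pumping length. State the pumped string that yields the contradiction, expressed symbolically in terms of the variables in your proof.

Toward a contradiction, assume L is regular with pumping length p.
Take w = 0^p 1^p 2^{2p} ∈ L (with i=j=p, i+j=2p), |w| = 4p ≥ p.
Write w = xyz as guaranteed by the lemma, with |xy| ≤ p and |y| > 0.
Since the first p symbols of w are all 0's and |xy| ≤ p, y lies entirely in the leading 0-block: y = 0^k for some k with 1 ≤ k ≤ p.
Consider xy^2z = 0^{p+k} 1^p 2^{2p}. Now the 0- and 1-counts sum to 2p+k, but the 2-count is 2p ≠ 2p+k. So xy^2z ∉ L.
This is a contradiction; hence L is not regular.

0^{p+k} 1^p 2^{2p}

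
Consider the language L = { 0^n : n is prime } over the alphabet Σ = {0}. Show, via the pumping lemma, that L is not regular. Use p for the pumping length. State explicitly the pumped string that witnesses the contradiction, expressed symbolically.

0^{q(1+k)}

Toward a contradiction, assume L is regular with pumping length p.
Let q be a prime with q ≥ p+2 (infinitely many primes exist), and take w = 0^q ∈ L with |w| = q ≥ p.
Write w = xyz as guaranteed by the lemma, with |xy| ≤ p and |y| ≥ 1.
Then y = 0^k for some k with 1 ≤ k ≤ p.
Since 1 ≤ k ≤ p, |xz| = q-k. Pump with i = q+1: |xy^{q+1}z| = (q-k)+(q+1)k = q+qk = q(1+k), which is composite (both factors ≥ 2). So xy^{q+1}z = 0^{q(1+k)} ∉ L.
This is a contradiction; hence L is not regular.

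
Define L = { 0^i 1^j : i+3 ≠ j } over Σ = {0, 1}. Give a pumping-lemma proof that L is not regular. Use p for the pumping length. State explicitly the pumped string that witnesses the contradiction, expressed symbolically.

0^{p+p!} 1^{p+p!+3}

Assume L is regular; let p be its pumping constant.
Choose w = 0^p 1^{p+p!+3}. Since p ≠ (p+p!+3)-3 = p+p!, w ∈ L; and |w| ≥ p.
The pumping lemma gives a decomposition w = xyz where |xy| ≤ p and |y| ≥ 1.
Since the first p symbols of w are all 0's and |xy| ≤ p, y lies entirely in the leading 0-block: y = 0^k for some k with 1 ≤ k ≤ p.
Since 1 ≤ k ≤ p, k divides p!; set t = 1 + p!/k. Then xy^t z has p + (p!/k)·k = p + p! copies of 0. Now the 0-count is p+p! and (1-count)-3 = (p+p!+3)-3 = p+p!, so i+3 ≠ j fails. So xy^t z = 0^{p+p!} 1^{p+p!+3} ∉ L.
This contradicts the pumping lemma, so L is not regular.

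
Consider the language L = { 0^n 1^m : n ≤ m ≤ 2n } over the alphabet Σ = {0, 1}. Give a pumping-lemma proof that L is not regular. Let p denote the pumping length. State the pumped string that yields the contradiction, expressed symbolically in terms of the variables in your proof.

0^{p+k} 1^p

Assume L is regular; let p be its pumping constant.
Take w = 0^p 1^p ∈ L (since p ≤ p ≤ 2p), with |w| = 2p ≥ p.
The pumping lemma gives a decomposition w = xyz where |xy| ≤ p and y is nonempty.
Since the first p symbols of w are all 0's and |xy| ≤ p, y lies entirely in the leading 0-block: y = 0^k for some k with 1 ≤ k ≤ p.
Pump with i = 2: xy^2z = 0^{p+k} 1^p. Now n = p+k > p = m, so the condition n ≤ m fails. Thus xy^2z ∉ L.
Contradiction. Therefore L is not regular.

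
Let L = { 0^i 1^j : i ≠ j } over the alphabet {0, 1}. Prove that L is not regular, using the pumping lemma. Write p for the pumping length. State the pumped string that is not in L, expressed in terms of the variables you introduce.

Toward a contradiction, assume L is regular with pumping length p.
Choose w = 0^p 1^{p+p!}. Since p ≠ p+p!, w ∈ L; and |w| ≥ p.
Write w = xyz as guaranteed by the lemma, with |xy| ≤ p and |y| > 0.
Since the first p symbols of w are all 0's and |xy| ≤ p, y lies entirely in the leading 0-block: y = 0^k for some k with 1 ≤ k ≤ p.
Since 1 ≤ k ≤ p, k divides p!; set t = 1 + p!/k. Then xy^t z has p + (p!/k)·k = p + p! copies of 0. Now the 0-count equals the 1-count, so i ≠ j fails. So xy^t z = 0^{p+p!} 1^{p+p!} ∉ L.
This is a contradiction; hence L is not regular.

0^{p+p!} 1^{p+p!}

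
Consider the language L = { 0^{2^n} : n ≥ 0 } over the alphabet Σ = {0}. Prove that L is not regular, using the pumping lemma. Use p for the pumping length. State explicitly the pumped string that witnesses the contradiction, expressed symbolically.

Assume L is regular. Let p be the pumping length given by the pumping lemma.
Take w = 0^{2^p} ∈ L with |w| = 2^p ≥ p.
By the pumping lemma, w = xyz with |xy| ≤ p and |y| ≥ 1.
Then y = 0^k for some k with 1 ≤ k ≤ p.
Pump with i = 2: xy^2z = 0^{2^p+k}. Since 1 ≤ k ≤ p < 2^p, we have 2^p < 2^p+k < 2^{p+1}, so 2^p+k is not a power of 2. So xy^2z ∉ L.
This contradicts the pumping lemma, so L is not regular.

0^{2^p+k}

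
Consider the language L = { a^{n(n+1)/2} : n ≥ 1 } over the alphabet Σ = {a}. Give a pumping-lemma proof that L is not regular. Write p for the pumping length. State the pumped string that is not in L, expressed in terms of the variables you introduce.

Assume L is regular; let p be its pumping constant.
Take w = a^{p(p+1)/2} ∈ L with |w| = p(p+1)/2 ≥ p.
Write w = xyz as guaranteed by the lemma, with |xy| ≤ p and |y| ≥ 1.
Then y = a^k for some k with 1 ≤ k ≤ p.
Pump with i = 2: xy^2z = a^{p(p+1)/2+k}. Since 1 ≤ k ≤ p, p(p+1)/2 < p(p+1)/2+k ≤ p(p+1)/2+p < (p+1)(p+2)/2, so p(p+1)/2+k is strictly between consecutive triangular numbers. So xy^2z ∉ L.
This contradicts the pumping lemma, so L is not regular.

a^{p(p+1)/2+k}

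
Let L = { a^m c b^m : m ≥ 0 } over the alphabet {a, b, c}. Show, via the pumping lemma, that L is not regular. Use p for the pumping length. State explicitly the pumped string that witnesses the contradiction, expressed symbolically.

a^{p+k} c b^p

Assume L is regular; let p be its pumping constant.
Take w = a^p c b^p ∈ L with |w| = 2p+1 ≥ p.
By the pumping lemma, w = xyz with |xy| ≤ p and y is nonempty.
Because |xy| ≤ p and w begins with p copies of a, we have y = a^k with 1 ≤ k ≤ p.
Pump with i = 2: xy^2z = a^{p+k} c b^p, which would require p+k = p. But k ≥ 1, so xy^2z ∉ L.
Contradiction. Therefore L is not regular.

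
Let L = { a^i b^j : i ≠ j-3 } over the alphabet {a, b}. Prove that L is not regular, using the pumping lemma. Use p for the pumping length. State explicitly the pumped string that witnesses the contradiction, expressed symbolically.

a^{p+p!} b^{p+p!+3}

Assume L is regular. Let p be the pumping length given by the pumping lemma.
Choose w = a^p b^{p+p!+3}. Since p ≠ (p+p!+3)-3 = p+p!, w ∈ L; and |w| ≥ p.
By the pumping lemma, w = xyz with |xy| ≤ p and |y| > 0.
Because |xy| ≤ p and w begins with p copies of a, we have y = a^k with 1 ≤ k ≤ p.
Since 1 ≤ k ≤ p, k divides p!; set t = 1 + p!/k. Then xy^t z has p + (p!/k)·k = p + p! copies of a. Now the a-count is p+p! and (b-count)-3 = (p+p!+3)-3 = p+p!, so i ≠ j-3 fails. So xy^t z = a^{p+p!} b^{p+p!+3} ∉ L.
This contradicts the pumping lemma, so L is not regular.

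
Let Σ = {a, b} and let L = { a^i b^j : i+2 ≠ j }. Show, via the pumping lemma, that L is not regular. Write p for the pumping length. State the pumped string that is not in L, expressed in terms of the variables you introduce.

Assume L is regular. Let p be the pumping length given by the pumping lemma.
Choose w = a^p b^{p+p!+2}. Since p ≠ (p+p!+2)-2 = p+p!, w ∈ L; and |w| ≥ p.
Write w = xyz as guaranteed by the lemma, with |xy| ≤ p and y is nonempty.
Since the first p symbols of w are all a's and |xy| ≤ p, y lies entirely in the leading a-block: y = a^k for some k with 1 ≤ k ≤ p.
Since 1 ≤ k ≤ p, k divides p!; set t = 1 + p!/k. Then xy^t z has p + (p!/k)·k = p + p! copies of a. Now the a-count is p+p! and (b-count)-2 = (p+p!+2)-2 = p+p!, so i+2 ≠ j fails. So xy^t z = a^{p+p!} b^{p+p!+2} ∉ L.
This is a contradiction; hence L is not regular.

a^{p+p!} b^{p+p!+2}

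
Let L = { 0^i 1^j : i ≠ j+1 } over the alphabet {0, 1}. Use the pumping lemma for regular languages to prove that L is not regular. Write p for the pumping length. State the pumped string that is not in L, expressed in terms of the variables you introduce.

Assume L is regular. Let p be the pumping length given by the pumping lemma.
Choose w = 0^p 1^{p+p!-1}. Since p ≠ (p+p!-1)+1 = p+p!, w ∈ L; and |w| ≥ p.
The pumping lemma gives a decomposition w = xyz where |xy| ≤ p and y is nonempty.
Because |xy| ≤ p and w begins with p copies of 0, we have y = 0^k with 1 ≤ k ≤ p.
Since 1 ≤ k ≤ p, k divides p!; set t = 1 + p!/k. Then xy^t z has p + (p!/k)·k = p + p! copies of 0. Now the 0-count is p+p! and (1-count)+1 = (p+p!-1)+1 = p+p!, so i ≠ j+1 fails. So xy^t z = 0^{p+p!} 1^{p+p!-1} ∉ L.
This contradicts the pumping lemma, so L is not regular.

0^{p+p!} 1^{p+p!-1}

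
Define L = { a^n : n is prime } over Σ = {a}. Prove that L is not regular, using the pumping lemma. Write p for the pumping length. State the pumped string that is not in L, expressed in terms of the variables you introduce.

a^{q(1+k)}

Assume L is regular; let p be its pumping constant.
Let q be a prime with q ≥ p+2 (infinitely many primes exist), and take w = a^q ∈ L with |w| = q ≥ p.
Write w = xyz as guaranteed by the lemma, with |xy| ≤ p and |y| > 0.
Then y = a^k for some k with 1 ≤ k ≤ p.
Since 1 ≤ k ≤ p, |xz| = q-k. Pump with i = q+1: |xy^{q+1}z| = (q-k)+(q+1)k = q+qk = q(1+k), which is composite (both factors ≥ 2). So xy^{q+1}z = a^{q(1+k)} ∉ L.
Contradiction. Therefore L is not regular.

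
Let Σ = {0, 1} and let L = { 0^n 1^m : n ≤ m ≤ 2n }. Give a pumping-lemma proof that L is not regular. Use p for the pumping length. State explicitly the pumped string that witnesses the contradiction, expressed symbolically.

Toward a contradiction, assume L is regular with pumping length p.
Take w = 0^p 1^p ∈ L (since p ≤ p ≤ 2p), with |w| = 2p ≥ p.
By the pumping lemma, w = xyz with |xy| ≤ p and |y| ≥ 1.
The first p characters of w are 0's, so xy (and hence y) consists only of 0's. Write y = 0^k, 1 ≤ k ≤ p.
Pump with i = 2: xy^2z = 0^{p+k} 1^p. Now n = p+k > p = m, so the condition n ≤ m fails. Thus xy^2z ∉ L.
This contradicts the pumping lemma, so L is not regular.

0^{p+k} 1^p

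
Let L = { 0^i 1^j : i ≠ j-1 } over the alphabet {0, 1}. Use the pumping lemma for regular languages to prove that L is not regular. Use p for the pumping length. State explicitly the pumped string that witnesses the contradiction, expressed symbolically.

0^{p+p!} 1^{p+p!+1}

Suppose for contradiction that L is regular, and let p be the pumping length.
Choose w = 0^p 1^{p+p!+1}. Since p ≠ (p+p!+1)-1 = p+p!, w ∈ L; and |w| ≥ p.
Write w = xyz as guaranteed by the lemma, with |xy| ≤ p and y is nonempty.
Because |xy| ≤ p and w begins with p copies of 0, we have y = 0^k with 1 ≤ k ≤ p.
Since 1 ≤ k ≤ p, k divides p!; set t = 1 + p!/k. Then xy^t z has p + (p!/k)·k = p + p! copies of 0. Now the 0-count is p+p! and (1-count)-1 = (p+p!+1)-1 = p+p!, so i ≠ j-1 fails. So xy^t z = 0^{p+p!} 1^{p+p!+1} ∉ L.
This contradicts the pumping lemma, so L is not regular.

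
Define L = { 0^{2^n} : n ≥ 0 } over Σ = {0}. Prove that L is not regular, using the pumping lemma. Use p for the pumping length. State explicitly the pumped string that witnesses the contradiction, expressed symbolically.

Assume L is regular. Let p be the pumping length given by the pumping lemma.
Take w = 0^{2^p} ∈ L with |w| = 2^p ≥ p.
The pumping lemma gives a decomposition w = xyz where |xy| ≤ p and y is nonempty.
Then y = 0^k for some k with 1 ≤ k ≤ p.
Pump with i = 2: xy^2z = 0^{2^p+k}. Since 1 ≤ k ≤ p < 2^p, we have 2^p < 2^p+k < 2^{p+1}, so 2^p+k is not a power of 2. So xy^2z ∉ L.
This contradicts the pumping lemma, so L is not regular.

0^{2^p+k}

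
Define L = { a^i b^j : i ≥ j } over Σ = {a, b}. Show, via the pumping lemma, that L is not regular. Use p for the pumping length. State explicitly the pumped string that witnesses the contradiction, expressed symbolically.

Toward a contradiction, assume L is regular with pumping length p.
Choose w = a^p b^p ∈ L, with |w| = 2p ≥ p.
The pumping lemma gives a decomposition w = xyz where |xy| ≤ p and y is nonempty.
Because |xy| ≤ p and w begins with p copies of a, we have y = a^k with 1 ≤ k ≤ p.
Consider xy^0z = xz = a^{p-k} b^p. Since k ≥ 1, the a-count p-k is less than p, so i ≥ j fails; thus xz ∉ L.
Contradiction. Therefore L is not regular.

a^{p-k} b^p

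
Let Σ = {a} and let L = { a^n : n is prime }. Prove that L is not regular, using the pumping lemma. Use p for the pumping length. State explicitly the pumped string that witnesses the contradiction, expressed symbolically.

a^{q(1+k)}

Suppose for contradiction that L is regular, and let p be the pumping length.
Let q be a prime with q ≥ p+2 (infinitely many primes exist), and take w = a^q ∈ L with |w| = q ≥ p.
Write w = xyz as guaranteed by the lemma, with |xy| ≤ p and y is nonempty.
Then y = a^k for some k with 1 ≤ k ≤ p.
Since 1 ≤ k ≤ p, |xz| = q-k. Pump with i = q+1: |xy^{q+1}z| = (q-k)+(q+1)k = q+qk = q(1+k), which is composite (both factors ≥ 2). So xy^{q+1}z = a^{q(1+k)} ∉ L.
Contradiction. Therefore L is not regular.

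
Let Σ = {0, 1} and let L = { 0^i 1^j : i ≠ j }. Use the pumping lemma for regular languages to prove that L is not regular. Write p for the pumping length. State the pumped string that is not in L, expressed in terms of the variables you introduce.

0^{p+p!} 1^{p+p!}

Suppose for contradiction that L is regular, and let p be the pumping length.
Choose w = 0^p 1^{p+p!}. Since p ≠ p+p!, w ∈ L; and |w| ≥ p.
By the pumping lemma, w = xyz with |xy| ≤ p and |y| > 0.
Because |xy| ≤ p and w begins with p copies of 0, we have y = 0^k with 1 ≤ k ≤ p.
Since 1 ≤ k ≤ p, k divides p!; set t = 1 + p!/k. Then xy^t z has p + (p!/k)·k = p + p! copies of 0. Now the 0-count equals the 1-count, so i ≠ j fails. So xy^t z = 0^{p+p!} 1^{p+p!} ∉ L.
This is a contradiction; hence L is not regular.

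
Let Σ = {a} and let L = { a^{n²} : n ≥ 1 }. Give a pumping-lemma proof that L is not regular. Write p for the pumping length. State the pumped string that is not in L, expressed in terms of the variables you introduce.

a^{p²+k}

Toward a contradiction, assume L is regular with pumping length p.
Take w = a^{p²} ∈ L with |w| = p² ≥ p.
Write w = xyz as guaranteed by the lemma, with |xy| ≤ p and y is nonempty.
Then y = a^k for some k with 1 ≤ k ≤ p.
Pump with i = 2: xy^2z = a^{p²+k}. Since 1 ≤ k ≤ p, p² < p²+k ≤ p²+p < (p+1)², so p²+k lies strictly between consecutive squares and is not a perfect square. So xy^2z ∉ L.
Contradiction. Therefore L is not regular.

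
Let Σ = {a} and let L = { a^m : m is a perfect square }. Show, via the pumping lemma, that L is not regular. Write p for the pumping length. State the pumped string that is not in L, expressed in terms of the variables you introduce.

a^{p²+k}

Assume L is regular; let p be its pumping constant.
Take w = a^{p²} ∈ L with |w| = p² ≥ p.
By the pumping lemma, w = xyz with |xy| ≤ p and |y| > 0.
Then y = a^k for some k with 1 ≤ k ≤ p.
Pump with i = 2: xy^2z = a^{p²+k}. Since 1 ≤ k ≤ p, p² < p²+k ≤ p²+p < (p+1)², so p²+k lies strictly between consecutive squares and is not a perfect square. So xy^2z ∉ L.
Contradiction. Therefore L is not regular.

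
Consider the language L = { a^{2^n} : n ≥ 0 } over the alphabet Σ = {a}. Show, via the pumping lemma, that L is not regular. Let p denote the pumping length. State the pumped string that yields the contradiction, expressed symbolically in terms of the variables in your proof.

Suppose for contradiction that L is regular, and let p be the pumping length.
Take w = a^{2^p} ∈ L with |w| = 2^p ≥ p.
The pumping lemma gives a decomposition w = xyz where |xy| ≤ p and |y| ≥ 1.
Then y = a^k for some k with 1 ≤ k ≤ p.
Pump with i = 2: xy^2z = a^{2^p+k}. Since 1 ≤ k ≤ p < 2^p, we have 2^p < 2^p+k < 2^{p+1}, so 2^p+k is not a power of 2. So xy^2z ∉ L.
This contradicts the pumping lemma, so L is not regular.

a^{2^p+k}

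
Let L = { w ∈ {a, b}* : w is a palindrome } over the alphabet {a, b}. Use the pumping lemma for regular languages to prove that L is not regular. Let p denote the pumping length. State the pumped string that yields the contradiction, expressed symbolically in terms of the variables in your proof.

a^{p+k} b a^p

Suppose for contradiction that L is regular, and let p be the pumping length.
Take w = a^p b a^p, a palindrome of length 2p+1 ≥ p.
The pumping lemma gives a decomposition w = xyz where |xy| ≤ p and y is nonempty.
The first p characters of w are a's, so xy (and hence y) consists only of a's. Write y = a^k, 1 ≤ k ≤ p.
Pump with i = 2: xy^2z = a^{p+k} b a^p. Its reverse is a^p b a^{p+k}, which differs from xy^2z since k ≥ 1. So xy^2z is not a palindrome and xy^2z ∉ L.
This is a contradiction; hence L is not regular.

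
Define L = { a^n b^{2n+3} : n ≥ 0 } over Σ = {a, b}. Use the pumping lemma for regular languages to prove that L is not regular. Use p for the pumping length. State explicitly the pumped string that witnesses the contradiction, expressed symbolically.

a^{p+k} b^{2p+3}

Toward a contradiction, assume L is regular with pumping length p.
Let w = a^p b^{2p+3} ∈ L; note |w| = 3p+3 ≥ p.
The pumping lemma gives a decomposition w = xyz where |xy| ≤ p and |y| > 0.
Because |xy| ≤ p and w begins with p copies of a, we have y = a^k with 1 ≤ k ≤ p.
Pump with i = 2: xy^2z = a^{p+k} b^{2p+3}. For this to lie in L we would need 2p+3 = 2(p+k)+3, which forces k = 0. But k ≥ 1, so xy^2z ∉ L.
This contradicts the pumping lemma, so L is not regular.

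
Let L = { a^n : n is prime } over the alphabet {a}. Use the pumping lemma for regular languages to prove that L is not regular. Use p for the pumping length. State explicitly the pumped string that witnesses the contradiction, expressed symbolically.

a^{q(1+k)}

Assume L is regular. Let p be the pumping length given by the pumping lemma.
Let q be a prime with q ≥ p+2 (infinitely many primes exist), and take w = a^q ∈ L with |w| = q ≥ p.
The pumping lemma gives a decomposition w = xyz where |xy| ≤ p and |y| ≥ 1.
Then y = a^k for some k with 1 ≤ k ≤ p.
Since 1 ≤ k ≤ p, |xz| = q-k. Pump with i = q+1: |xy^{q+1}z| = (q-k)+(q+1)k = q+qk = q(1+k), which is composite (both factors ≥ 2). So xy^{q+1}z = a^{q(1+k)} ∉ L.
This contradicts the pumping lemma, so L is not regular.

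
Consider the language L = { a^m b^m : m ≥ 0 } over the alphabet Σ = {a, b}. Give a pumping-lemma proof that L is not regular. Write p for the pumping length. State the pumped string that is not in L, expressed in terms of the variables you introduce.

a^{p+k} b^p

Assume L is regular; let p be its pumping constant.
Choose w = a^p b^p, which is in L with |w| = 2p ≥ p.
By the pumping lemma, w = xyz with |xy| ≤ p and |y| > 0.
Since the first p symbols of w are all a's and |xy| ≤ p, y lies entirely in the leading a-block: y = a^k for some k with 1 ≤ k ≤ p.
Pump with i = 2: xy^2z = a^{p+k} b^p. For this to lie in L we would need p = p+k, which forces k = 0. But k ≥ 1, so xy^2z ∉ L.
This is a contradiction; hence L is not regular.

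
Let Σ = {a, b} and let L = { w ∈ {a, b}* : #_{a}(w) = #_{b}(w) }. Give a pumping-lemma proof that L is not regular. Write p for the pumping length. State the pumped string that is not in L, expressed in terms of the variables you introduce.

Suppose for contradiction that L is regular, and let p be the pumping length.
Choose w = a^p b^p ∈ L with |w| = 2p ≥ p.
Write w = xyz as guaranteed by the lemma, with |xy| ≤ p and |y| ≥ 1.
Because |xy| ≤ p and w begins with p copies of a, we have y = a^k with 1 ≤ k ≤ p.
Pump with i = 2: xy^2z = a^{p+k} b^p has p+k occurrences of a but only p of b. Since k ≥ 1 the counts differ, so xy^2z ∉ L.
Contradiction. Therefore L is not regular.

a^{p+k} b^p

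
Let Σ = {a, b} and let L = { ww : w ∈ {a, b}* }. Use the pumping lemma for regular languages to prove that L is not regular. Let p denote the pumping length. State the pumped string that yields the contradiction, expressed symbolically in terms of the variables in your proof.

Assume L is regular; let p be its pumping constant.
Take w = a^p b^p a^p b^p = uu where u = a^pb^p; then w ∈ L and |w| = 4p ≥ p.
Write w = xyz as guaranteed by the lemma, with |xy| ≤ p and |y| > 0.
Because |xy| ≤ p and w begins with p copies of a, we have y = a^k with 1 ≤ k ≤ p.
Pump with i = 2: xy^2z = a^{p+k} b^p a^p b^p, of length 4p+k. Suppose this equals vv. The string starts with a and ends with b, so v does too; thus the boundary between the two copies of v is a b→a transition. There is exactly one such transition, at position 2p+k, so |v| = 2p+k and |vv| = 4p+2k ≠ 4p+k since k ≥ 1. So xy^2z ∉ L.
This contradicts the pumping lemma, so L is not regular.

a^{p+k} b^p a^p b^p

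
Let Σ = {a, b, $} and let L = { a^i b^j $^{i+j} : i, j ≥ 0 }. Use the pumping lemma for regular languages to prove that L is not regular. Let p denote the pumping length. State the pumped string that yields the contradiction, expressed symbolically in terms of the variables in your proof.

Assume L is regular; let p be its pumping constant.
Take w = a^p b^p $^{2p} ∈ L (with i=j=p, i+j=2p), |w| = 4p ≥ p.
Write w = xyz as guaranteed by the lemma, with |xy| ≤ p and |y| ≥ 1.
The first p characters of w are a's, so xy (and hence y) consists only of a's. Write y = a^k, 1 ≤ k ≤ p.
Consider xy^2z = a^{p+k} b^p $^{2p}. Now the a- and b-counts sum to 2p+k, but the $-count is 2p ≠ 2p+k. So xy^2z ∉ L.
This contradicts the pumping lemma, so L is not regular.

a^{p+k} b^p $^{2p}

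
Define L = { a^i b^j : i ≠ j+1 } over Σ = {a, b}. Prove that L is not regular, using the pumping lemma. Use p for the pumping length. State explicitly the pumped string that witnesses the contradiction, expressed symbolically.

a^{p+p!} b^{p+p!-1}

Suppose for contradiction that L is regular, and let p be the pumping length.
Choose w = a^p b^{p+p!-1}. Since p ≠ (p+p!-1)+1 = p+p!, w ∈ L; and |w| ≥ p.
The pumping lemma gives a decomposition w = xyz where |xy| ≤ p and |y| > 0.
Because |xy| ≤ p and w begins with p copies of a, we have y = a^k with 1 ≤ k ≤ p.
Since 1 ≤ k ≤ p, k divides p!; set t = 1 + p!/k. Then xy^t z has p + (p!/k)·k = p + p! copies of a. Now the a-count is p+p! and (b-count)+1 = (p+p!-1)+1 = p+p!, so i ≠ j+1 fails. So xy^t z = a^{p+p!} b^{p+p!-1} ∉ L.
This contradicts the pumping lemma, so L is not regular.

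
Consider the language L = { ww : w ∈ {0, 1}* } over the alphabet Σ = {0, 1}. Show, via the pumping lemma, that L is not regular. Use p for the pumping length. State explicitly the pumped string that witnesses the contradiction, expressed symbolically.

0^{p+k} 1^p 0^p 1^p

Assume L is regular. Let p be the pumping length given by the pumping lemma.
Take w = 0^p 1^p 0^p 1^p = uu where u = 0^p1^p; then w ∈ L and |w| = 4p ≥ p.
The pumping lemma gives a decomposition w = xyz where |xy| ≤ p and |y| > 0.
Because |xy| ≤ p and w begins with p copies of 0, we have y = 0^k with 1 ≤ k ≤ p.
Pump with i = 2: xy^2z = 0^{p+k} 1^p 0^p 1^p, of length 4p+k. Suppose this equals vv. The string starts with 0 and ends with 1, so v does too; thus the boundary between the two copies of v is a 1→0 transition. There is exactly one such transition, at position 2p+k, so |v| = 2p+k and |vv| = 4p+2k ≠ 4p+k since k ≥ 1. So xy^2z ∉ L.
This is a contradiction; hence L is not regular.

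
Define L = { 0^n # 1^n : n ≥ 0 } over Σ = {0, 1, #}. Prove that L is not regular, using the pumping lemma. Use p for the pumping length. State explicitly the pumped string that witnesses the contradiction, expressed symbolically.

0^{p+k} # 1^p

Toward a contradiction, assume L is regular with pumping length p.
Take w = 0^p # 1^p ∈ L with |w| = 2p+1 ≥ p.
Write w = xyz as guaranteed by the lemma, with |xy| ≤ p and |y| ≥ 1.
Because |xy| ≤ p and w begins with p copies of 0, we have y = 0^k with 1 ≤ k ≤ p.
Pump with i = 2: xy^2z = 0^{p+k} # 1^p, which would require p+k = p. But k ≥ 1, so xy^2z ∉ L.
This contradicts the pumping lemma, so L is not regular.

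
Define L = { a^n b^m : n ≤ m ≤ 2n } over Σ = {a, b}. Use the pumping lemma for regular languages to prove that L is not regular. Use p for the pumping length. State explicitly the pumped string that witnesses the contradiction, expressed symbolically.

a^{p+k} b^p

Suppose for contradiction that L is regular, and let p be the pumping length.
Take w = a^p b^p ∈ L (since p ≤ p ≤ 2p), with |w| = 2p ≥ p.
The pumping lemma gives a decomposition w = xyz where |xy| ≤ p and y is nonempty.
Because |xy| ≤ p and w begins with p copies of a, we have y = a^k with 1 ≤ k ≤ p.
Pump with i = 2: xy^2z = a^{p+k} b^p. Now n = p+k > p = m, so the condition n ≤ m fails. Thus xy^2z ∉ L.
This is a contradiction; hence L is not regular.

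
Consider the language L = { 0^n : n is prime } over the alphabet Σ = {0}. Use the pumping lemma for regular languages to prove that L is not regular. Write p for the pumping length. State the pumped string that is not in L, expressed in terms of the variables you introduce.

0^{q(1+k)}

Toward a contradiction, assume L is regular with pumping length p.
Let q be a prime with q ≥ p+2 (infinitely many primes exist), and take w = 0^q ∈ L with |w| = q ≥ p.
By the pumping lemma, w = xyz with |xy| ≤ p and y is nonempty.
Then y = 0^k for some k with 1 ≤ k ≤ p.
Since 1 ≤ k ≤ p, |xz| = q-k. Pump with i = q+1: |xy^{q+1}z| = (q-k)+(q+1)k = q+qk = q(1+k), which is composite (both factors ≥ 2). So xy^{q+1}z = 0^{q(1+k)} ∉ L.
This contradicts the pumping lemma, so L is not regular.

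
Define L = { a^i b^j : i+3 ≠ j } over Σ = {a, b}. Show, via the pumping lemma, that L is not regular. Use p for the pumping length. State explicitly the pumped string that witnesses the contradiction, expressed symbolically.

a^{p+p!} b^{p+p!+3}

Assume L is regular. Let p be the pumping length given by the pumping lemma.
Choose w = a^p b^{p+p!+3}. Since p ≠ (p+p!+3)-3 = p+p!, w ∈ L; and |w| ≥ p.
The pumping lemma gives a decomposition w = xyz where |xy| ≤ p and |y| > 0.
Because |xy| ≤ p and w begins with p copies of a, we have y = a^k with 1 ≤ k ≤ p.
Since 1 ≤ k ≤ p, k divides p!; set t = 1 + p!/k. Then xy^t z has p + (p!/k)·k = p + p! copies of a. Now the a-count is p+p! and (b-count)-3 = (p+p!+3)-3 = p+p!, so i+3 ≠ j fails. So xy^t z = a^{p+p!} b^{p+p!+3} ∉ L.
This is a contradiction; hence L is not regular.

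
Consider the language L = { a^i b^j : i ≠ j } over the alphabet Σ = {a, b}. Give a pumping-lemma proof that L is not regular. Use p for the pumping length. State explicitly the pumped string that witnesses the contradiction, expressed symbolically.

Suppose for contradiction that L is regular, and let p be the pumping length.
Choose w = a^p b^{p+p!}. Since p ≠ p+p!, w ∈ L; and |w| ≥ p.
The pumping lemma gives a decomposition w = xyz where |xy| ≤ p and |y| ≥ 1.
Because |xy| ≤ p and w begins with p copies of a, we have y = a^k with 1 ≤ k ≤ p.
Since 1 ≤ k ≤ p, k divides p!; set t = 1 + p!/k. Then xy^t z has p + (p!/k)·k = p + p! copies of a. Now the a-count equals the b-count, so i ≠ j fails. So xy^t z = a^{p+p!} b^{p+p!} ∉ L.
Contradiction. Therefore L is not regular.

a^{p+p!} b^{p+p!}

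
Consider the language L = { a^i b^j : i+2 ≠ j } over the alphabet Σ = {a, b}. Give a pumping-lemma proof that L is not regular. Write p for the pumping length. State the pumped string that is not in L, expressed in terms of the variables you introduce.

Assume L is regular. Let p be the pumping length given by the pumping lemma.
Choose w = a^p b^{p+p!+2}. Since p ≠ (p+p!+2)-2 = p+p!, w ∈ L; and |w| ≥ p.
By the pumping lemma, w = xyz with |xy| ≤ p and |y| > 0.
The first p characters of w are a's, so xy (and hence y) consists only of a's. Write y = a^k, 1 ≤ k ≤ p.
Since 1 ≤ k ≤ p, k divides p!; set t = 1 + p!/k. Then xy^t z has p + (p!/k)·k = p + p! copies of a. Now the a-count is p+p! and (b-count)-2 = (p+p!+2)-2 = p+p!, so i+2 ≠ j fails. So xy^t z = a^{p+p!} b^{p+p!+2} ∉ L.
This is a contradiction; hence L is not regular.

a^{p+p!} b^{p+p!+2}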